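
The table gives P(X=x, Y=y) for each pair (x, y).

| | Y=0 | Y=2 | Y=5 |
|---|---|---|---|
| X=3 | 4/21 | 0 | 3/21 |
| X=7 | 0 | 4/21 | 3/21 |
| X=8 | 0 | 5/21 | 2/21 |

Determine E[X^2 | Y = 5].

P(Y = 5) = 8/21.
Summing X^2·P(X=x,Y=y) over the conditioning event gives 302/21.
E[X^2 | Y = 5] = (302/21) / (8/21) = 151/4.

151/4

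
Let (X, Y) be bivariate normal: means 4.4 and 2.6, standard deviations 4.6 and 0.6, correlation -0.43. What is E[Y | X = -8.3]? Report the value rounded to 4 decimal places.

For a bivariate normal, E[Y | X=x] = μ_Y + ρ·(σ_Y/σ_X)·(x − μ_X).
E[Y | X=-8.3] = 2.6 + (-0.43)·(0.6/4.6)·(-8.3 − (4.4)) = 2.6 + (-0.056087)·(-12.7) = 3.3123.

3.3123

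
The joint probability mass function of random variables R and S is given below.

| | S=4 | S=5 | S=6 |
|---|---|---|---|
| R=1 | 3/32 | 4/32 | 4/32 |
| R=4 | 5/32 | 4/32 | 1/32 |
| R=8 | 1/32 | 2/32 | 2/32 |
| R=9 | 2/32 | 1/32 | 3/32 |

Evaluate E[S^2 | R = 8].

P(R = 8) = 5/32.
Σ S^2·P over the event = 16·(1/32) + 25·(2/32) + 36·(2/32) = 69/16.
E[S^2 | R = 8] = (69/16) / (5/32) = 138/5.

138/5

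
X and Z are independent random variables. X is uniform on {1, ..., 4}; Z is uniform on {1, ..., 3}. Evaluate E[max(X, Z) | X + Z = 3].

2

Outcomes with X + Z = 3: (1,2), (2,1), each with probability 1/12.
E[max(X, Z) | X + Z = 3] = (2 + 2) / 2 = 2.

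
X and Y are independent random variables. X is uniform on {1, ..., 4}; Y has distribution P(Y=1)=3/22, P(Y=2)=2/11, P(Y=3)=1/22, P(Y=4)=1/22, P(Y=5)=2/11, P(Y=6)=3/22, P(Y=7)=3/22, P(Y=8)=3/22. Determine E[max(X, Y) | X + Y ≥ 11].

23/3

P(X + Y ≥ 11) = 9/88.
Summing max(X,Y)·P(x,y) over outcomes with X + Y ≥ 11 gives 69/88.
E[max(X, Y) | X + Y ≥ 11] = (69/88) / (9/88) = 23/3.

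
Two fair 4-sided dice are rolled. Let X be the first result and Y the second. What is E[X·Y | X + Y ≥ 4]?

P(X + Y ≥ 4) = 13/16.
Summing XY·P(x,y) over outcomes with X + Y ≥ 4 gives 95/16.
E[X·Y | X + Y ≥ 4] = (95/16) / (13/16) = 95/13.

95/13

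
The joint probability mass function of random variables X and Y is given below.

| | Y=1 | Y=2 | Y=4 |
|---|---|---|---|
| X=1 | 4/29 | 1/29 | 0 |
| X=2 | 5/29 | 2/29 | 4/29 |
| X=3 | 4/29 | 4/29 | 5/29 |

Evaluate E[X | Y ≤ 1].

P(Y ≤ 1) = 13/29.
Σ X·P over the event = 1·(4/29) + 2·(5/29) + 3·(4/29) = 26/29.
E[X | Y ≤ 1] = (26/29) / (13/29) = 2.

2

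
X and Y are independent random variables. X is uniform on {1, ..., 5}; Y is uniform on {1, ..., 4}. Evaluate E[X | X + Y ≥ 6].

4

P(X + Y ≥ 6) = 1/2.
Summing X·P(x,y) over outcomes with X + Y ≥ 6 gives 2.
E[X | X + Y ≥ 6] = (2) / (1/2) = 4.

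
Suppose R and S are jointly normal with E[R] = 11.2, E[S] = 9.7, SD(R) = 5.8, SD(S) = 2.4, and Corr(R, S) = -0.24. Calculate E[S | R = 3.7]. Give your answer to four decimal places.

10.4448

For a bivariate normal, E[S | R=x] = μ_S + ρ·(σ_S/σ_R)·(x − μ_R).
E[S | R=3.7] = 9.7 + (-0.24)·(2.4/5.8)·(3.7 − (11.2)) = 9.7 + (-0.09931)·(-7.5) = 10.4448.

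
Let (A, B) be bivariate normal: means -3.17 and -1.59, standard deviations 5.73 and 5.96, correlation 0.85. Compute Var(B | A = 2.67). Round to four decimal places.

Var(B | A=x) = (1 − ρ²)·σ_B².
Var(B | A=2.67) = (5.96)²·(1 − (0.85)²) = 35.5216·0.2775 = 9.8572.

9.8572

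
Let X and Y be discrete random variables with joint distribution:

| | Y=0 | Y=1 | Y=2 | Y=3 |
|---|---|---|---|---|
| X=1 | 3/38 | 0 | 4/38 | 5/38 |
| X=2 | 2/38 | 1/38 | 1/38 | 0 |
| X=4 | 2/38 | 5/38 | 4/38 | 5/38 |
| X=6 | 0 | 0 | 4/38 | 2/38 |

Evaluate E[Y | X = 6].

P(X = 6) = 3/19.
Σ Y·P over the event = 2·(4/38) + 3·(2/38) = 7/19.
E[Y | X = 6] = (7/19) / (3/19) = 7/3.

7/3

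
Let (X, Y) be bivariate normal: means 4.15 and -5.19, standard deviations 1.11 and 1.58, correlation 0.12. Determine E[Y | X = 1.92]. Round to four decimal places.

E[Y | X=x] = μ_Y + ρ(σ_Y/σ_X)(x − μ_X) for jointly normal variables.
E[Y | X=1.92] = -5.19 + (0.12)·(1.58/1.11)·(1.92 − (4.15)) = -5.19 + (0.17081)·(-2.23) = -5.5709.

-5.5709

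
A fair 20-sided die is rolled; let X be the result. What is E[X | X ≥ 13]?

33/2

Given X ≥ 13, X is equally likely to be any of {13, 14, 15, 16, 17, 18, 19, 20}.
E[X | X ≥ 13] = (13 + 14 + 15 + 16 + 17 + 18 + 19 + 20) / 8 = 33/2.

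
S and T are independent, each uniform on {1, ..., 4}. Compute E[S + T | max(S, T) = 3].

24/5

Outcomes with max(S, T) = 3: (1,3), (2,3), (3,1), (3,2), (3,3), each with probability 1/16.
E[S + T | max(S, T) = 3] = (4 + 5 + 4 + 5 + 6) / 5 = 24/5.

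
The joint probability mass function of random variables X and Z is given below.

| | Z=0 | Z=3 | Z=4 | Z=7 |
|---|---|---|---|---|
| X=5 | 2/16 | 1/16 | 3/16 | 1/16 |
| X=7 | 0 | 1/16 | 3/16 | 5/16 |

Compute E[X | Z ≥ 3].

P(Z ≥ 3) = 7/8.
Σ X·P over the event = 5·(1/16) + 5·(3/16) + 5·(1/16) + 7·(1/16) + 7·(3/16) + 7·(5/16) = 11/2.
E[X | Z ≥ 3] = (11/2) / (7/8) = 44/7.

44/7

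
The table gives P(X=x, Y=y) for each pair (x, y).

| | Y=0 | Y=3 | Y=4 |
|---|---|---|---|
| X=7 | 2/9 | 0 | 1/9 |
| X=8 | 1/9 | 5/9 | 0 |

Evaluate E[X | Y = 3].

P(Y = 3) = 5/9.
Summing X·P(X=x,Y=y) over the conditioning event gives 40/9.
E[X | Y = 3] = (40/9) / (5/9) = 8.

8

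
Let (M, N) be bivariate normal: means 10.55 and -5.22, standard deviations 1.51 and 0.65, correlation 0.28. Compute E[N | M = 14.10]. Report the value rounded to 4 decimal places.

-4.7921

For a bivariate normal, E[N | M=x] = μ_N + ρ·(σ_N/σ_M)·(x − μ_M).
E[N | M=14.10] = -5.22 + (0.28)·(0.65/1.51)·(14.10 − (10.55)) = -5.22 + (0.12053)·(3.55) = -4.7921.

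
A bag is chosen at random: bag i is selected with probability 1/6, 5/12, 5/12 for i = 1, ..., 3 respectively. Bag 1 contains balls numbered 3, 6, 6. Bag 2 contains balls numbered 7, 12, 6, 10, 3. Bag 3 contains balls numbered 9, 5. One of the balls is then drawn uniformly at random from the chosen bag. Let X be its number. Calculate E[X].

83/12

E[X | bag 1] = (3+6+6)/3 = 5.
E[X | bag 2] = (7+12+6+10+3)/5 = 38/5.
E[X | bag 3] = (9+5)/2 = 7.
By the law of total expectation,
E[X] = (1/6)·(5) + (5/12)·(38/5) + (5/12)·(7) = 83/12.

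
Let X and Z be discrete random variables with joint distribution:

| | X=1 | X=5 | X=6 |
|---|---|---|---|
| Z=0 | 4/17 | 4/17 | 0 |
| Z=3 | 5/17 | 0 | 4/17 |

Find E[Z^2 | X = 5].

P(X = 5) = 4/17.
Σ Z^2·P over the event = 0·(4/17) = 0.
E[Z^2 | X = 5] = (0) / (4/17) = 0.

0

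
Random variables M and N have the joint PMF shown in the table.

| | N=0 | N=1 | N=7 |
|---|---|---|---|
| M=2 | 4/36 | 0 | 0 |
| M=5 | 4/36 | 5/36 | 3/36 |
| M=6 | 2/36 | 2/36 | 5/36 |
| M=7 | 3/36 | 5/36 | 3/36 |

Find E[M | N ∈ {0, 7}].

127/24

P(N ∈ {0, 7}) = 2/3.
Σ M·P over the event = 2·(4/36) + 5·(4/36) + 5·(3/36) + 6·(2/36) + 6·(5/36) + 7·(3/36) + 7·(3/36) = 127/36.
E[M | N ∈ {0, 7}] = (127/36) / (2/3) = 127/24.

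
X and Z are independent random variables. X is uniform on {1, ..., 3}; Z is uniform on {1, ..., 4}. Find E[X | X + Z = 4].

Outcomes with X + Z = 4: (1,3), (2,2), (3,1), each with probability 1/12.
E[X | X + Z = 4] = (1 + 2 + 3) / 3 = 2.

2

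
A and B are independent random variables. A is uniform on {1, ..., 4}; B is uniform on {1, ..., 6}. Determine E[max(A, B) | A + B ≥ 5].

P(A + B ≥ 5) = 3/4.
Summing max(A,B)·P(x,y) over outcomes with A + B ≥ 5 gives 27/8.
E[max(A, B) | A + B ≥ 5] = (27/8) / (3/4) = 9/2.

9/2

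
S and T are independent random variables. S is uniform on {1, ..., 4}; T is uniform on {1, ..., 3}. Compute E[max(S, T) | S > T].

10/3

Outcomes with S > T: (2,1), (3,1), (3,2), (4,1), (4,2), (4,3), each with probability 1/12.
E[max(S, T) | S > T] = (2 + 3 + 3 + 4 + 4 + 4) / 6 = 10/3.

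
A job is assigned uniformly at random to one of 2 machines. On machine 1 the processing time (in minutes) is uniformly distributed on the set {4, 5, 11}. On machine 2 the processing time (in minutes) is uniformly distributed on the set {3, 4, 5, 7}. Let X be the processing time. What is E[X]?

E[X | machine 1] = (4+5+11)/3 = 20/3.
E[X | machine 2] = (3+4+5+7)/4 = 19/4.
By the law of total expectation,
E[X] = (1/2)·(20/3) + (1/2)·(19/4) = 137/24.

137/24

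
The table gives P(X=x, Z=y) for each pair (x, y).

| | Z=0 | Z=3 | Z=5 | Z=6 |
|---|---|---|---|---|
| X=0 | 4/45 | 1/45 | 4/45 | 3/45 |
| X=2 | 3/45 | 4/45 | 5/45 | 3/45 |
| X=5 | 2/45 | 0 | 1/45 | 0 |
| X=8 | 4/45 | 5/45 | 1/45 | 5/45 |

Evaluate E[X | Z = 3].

P(Z = 3) = 2/9.
Σ X·P over the event = 0·(1/45) + 2·(4/45) + 8·(5/45) = 16/15.
E[X | Z = 3] = (16/15) / (2/9) = 24/5.

24/5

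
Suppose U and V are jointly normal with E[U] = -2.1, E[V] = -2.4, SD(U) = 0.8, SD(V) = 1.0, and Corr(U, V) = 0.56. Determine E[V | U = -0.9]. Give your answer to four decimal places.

The regression of V on U has slope ρ·σ_V/σ_U and passes through (μ_U, μ_V).
E[V | U=-0.9] = -2.4 + (0.56)·(1.0/0.8)·(-0.9 − (-2.1)) = -2.4 + (0.7)·(1.2) = -1.5600.

-1.5600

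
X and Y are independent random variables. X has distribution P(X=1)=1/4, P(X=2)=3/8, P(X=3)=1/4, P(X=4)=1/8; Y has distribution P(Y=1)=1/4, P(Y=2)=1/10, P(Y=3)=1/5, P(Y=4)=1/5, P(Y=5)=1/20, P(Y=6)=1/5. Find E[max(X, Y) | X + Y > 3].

P(X + Y > 3) = 131/160.
Summing max(X,Y)·P(x,y) over outcomes with X + Y > 3 gives 271/80.
E[max(X, Y) | X + Y > 3] = (271/80) / (131/160) = 542/131.

542/131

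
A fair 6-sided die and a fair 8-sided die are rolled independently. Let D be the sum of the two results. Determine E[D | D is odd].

8

P(D is odd) = 1/2.
Σ over the event: 3·1/24 + 5·1/12 + 7·1/8 + 9·1/8 + 11·1/12 + 13·1/24 = 4.
E[D | D is odd] = (4) / (1/2) = 8.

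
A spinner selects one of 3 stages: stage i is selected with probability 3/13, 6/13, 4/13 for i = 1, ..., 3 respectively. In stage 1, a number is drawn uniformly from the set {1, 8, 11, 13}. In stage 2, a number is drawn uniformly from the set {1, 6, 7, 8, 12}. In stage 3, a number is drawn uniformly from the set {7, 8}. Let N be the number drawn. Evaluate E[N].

147/20

E[N | stage 1] = (1+8+11+13)/4 = 33/4.
E[N | stage 2] = (1+6+7+8+12)/5 = 34/5.
E[N | stage 3] = (7+8)/2 = 15/2.
By the law of total expectation,
E[N] = (3/13)·(33/4) + (6/13)·(34/5) + (4/13)·(15/2) = 147/20.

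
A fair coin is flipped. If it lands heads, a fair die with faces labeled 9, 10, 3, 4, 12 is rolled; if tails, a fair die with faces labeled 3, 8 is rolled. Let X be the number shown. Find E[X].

E[X | heads] = (9+10+3+4+12)/5 = 38/5.
E[X | tails] = (3+8)/2 = 11/2.
By the law of total expectation,
E[X] = (1/2)·(38/5) + (1/2)·(11/2) = 131/20.

131/20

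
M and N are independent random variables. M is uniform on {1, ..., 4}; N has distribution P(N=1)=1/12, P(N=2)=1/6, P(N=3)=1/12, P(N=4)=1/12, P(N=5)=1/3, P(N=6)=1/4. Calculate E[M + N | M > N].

P(M > N) = 1/6.
Summing (M+N)·P(x,y) over outcomes with M > N gives 41/48.
E[M + N | M > N] = (41/48) / (1/6) = 41/8.

41/8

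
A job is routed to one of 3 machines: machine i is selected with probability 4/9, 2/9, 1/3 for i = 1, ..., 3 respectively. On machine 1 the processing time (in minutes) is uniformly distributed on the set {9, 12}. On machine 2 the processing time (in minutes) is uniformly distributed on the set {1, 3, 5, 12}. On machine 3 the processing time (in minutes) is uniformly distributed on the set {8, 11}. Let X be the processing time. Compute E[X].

E[X | machine 1] = (9+12)/2 = 21/2.
E[X | machine 2] = (1+3+5+12)/4 = 21/4.
E[X | machine 3] = (8+11)/2 = 19/2.
E[X] = (4/9)·(21/2) + (2/9)·(21/4) + (1/3)·(19/2) = 9.

9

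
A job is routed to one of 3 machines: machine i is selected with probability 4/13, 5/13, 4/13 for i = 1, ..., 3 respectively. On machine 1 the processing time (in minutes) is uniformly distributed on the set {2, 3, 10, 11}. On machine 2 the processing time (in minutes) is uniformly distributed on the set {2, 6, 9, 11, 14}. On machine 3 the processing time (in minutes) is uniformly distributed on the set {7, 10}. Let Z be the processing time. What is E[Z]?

E[Z | machine 1] = (2+3+10+11)/4 = 13/2.
E[Z | machine 2] = (2+6+9+11+14)/5 = 42/5.
E[Z | machine 3] = (7+10)/2 = 17/2.
E[Z] = (4/13)·(13/2) + (5/13)·(42/5) + (4/13)·(17/2) = 102/13.

102/13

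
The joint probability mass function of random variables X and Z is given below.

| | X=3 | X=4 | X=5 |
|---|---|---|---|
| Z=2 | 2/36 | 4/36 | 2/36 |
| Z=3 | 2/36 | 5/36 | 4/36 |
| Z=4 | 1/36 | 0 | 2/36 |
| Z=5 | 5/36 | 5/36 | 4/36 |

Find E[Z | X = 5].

11/3

P(X = 5) = 1/3.
Σ Z·P over the event = 2·(2/36) + 3·(4/36) + 4·(2/36) + 5·(4/36) = 11/9.
E[Z | X = 5] = (11/9) / (1/3) = 11/3.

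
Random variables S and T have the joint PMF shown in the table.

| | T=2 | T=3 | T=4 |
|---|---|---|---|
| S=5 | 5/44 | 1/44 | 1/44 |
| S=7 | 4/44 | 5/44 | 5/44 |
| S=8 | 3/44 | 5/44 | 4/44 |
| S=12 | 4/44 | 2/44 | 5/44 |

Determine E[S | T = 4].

P(T = 4) = 15/44.
Σ S·P over the event = 5·(1/44) + 7·(5/44) + 8·(4/44) + 12·(5/44) = 3.
E[S | T = 4] = (3) / (15/44) = 44/5.

44/5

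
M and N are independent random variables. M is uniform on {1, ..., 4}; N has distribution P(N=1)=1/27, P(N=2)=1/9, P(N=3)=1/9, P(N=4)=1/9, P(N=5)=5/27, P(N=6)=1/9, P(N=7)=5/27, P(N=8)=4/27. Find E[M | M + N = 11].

32/9

P(M + N = 11) = 1/12.
Summing M·P(x,y) over outcomes with M + N = 11 gives 8/27.
E[M | M + N = 11] = (8/27) / (1/12) = 32/9.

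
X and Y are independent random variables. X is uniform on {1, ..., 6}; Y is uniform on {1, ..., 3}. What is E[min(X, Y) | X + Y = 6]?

Outcomes with X + Y = 6: (3,3), (4,2), (5,1), each with probability 1/18.
E[min(X, Y) | X + Y = 6] = (3 + 2 + 1) / 3 = 2.

2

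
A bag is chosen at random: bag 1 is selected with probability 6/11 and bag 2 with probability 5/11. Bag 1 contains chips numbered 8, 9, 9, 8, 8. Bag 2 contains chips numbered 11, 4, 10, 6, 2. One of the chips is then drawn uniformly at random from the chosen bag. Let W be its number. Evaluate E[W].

417/55

E[W | bag 1] = (8+9+9+8+8)/5 = 42/5.
E[W | bag 2] = (11+4+10+6+2)/5 = 33/5.
By the law of total expectation,
E[W] = (6/11)·(42/5) + (5/11)·(33/5) = 417/55.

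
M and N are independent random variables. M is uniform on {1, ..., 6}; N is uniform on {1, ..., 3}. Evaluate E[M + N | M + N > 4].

79/12

P(M + N > 4) = 2/3.
Summing (M+N)·P(x,y) over outcomes with M + N > 4 gives 79/18.
E[M + N | M + N > 4] = (79/18) / (2/3) = 79/12.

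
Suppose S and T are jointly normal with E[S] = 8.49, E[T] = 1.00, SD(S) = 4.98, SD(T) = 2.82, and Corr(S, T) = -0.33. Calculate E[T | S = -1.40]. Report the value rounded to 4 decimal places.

For a bivariate normal, E[T | S=x] = μ_T + ρ·(σ_T/σ_S)·(x − μ_S).
E[T | S=-1.40] = 1.00 + (-0.33)·(2.82/4.98)·(-1.40 − (8.49)) = 1.00 + (-0.18687)·(-9.89) = 2.8481.

2.8481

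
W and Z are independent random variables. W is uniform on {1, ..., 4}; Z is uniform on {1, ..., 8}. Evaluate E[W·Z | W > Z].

35/6

Outcomes with W > Z: (2,1), (3,1), (3,2), (4,1), (4,2), (4,3), each with probability 1/32.
E[W·Z | W > Z] = (2 + 3 + 6 + 4 + 8 + 12) / 6 = 35/6.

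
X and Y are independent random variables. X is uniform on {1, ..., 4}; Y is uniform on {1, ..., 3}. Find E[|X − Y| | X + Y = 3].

1

Outcomes with X + Y = 3: (1,2), (2,1), each with probability 1/12.
E[|X − Y| | X + Y = 3] = (1 + 1) / 2 = 1.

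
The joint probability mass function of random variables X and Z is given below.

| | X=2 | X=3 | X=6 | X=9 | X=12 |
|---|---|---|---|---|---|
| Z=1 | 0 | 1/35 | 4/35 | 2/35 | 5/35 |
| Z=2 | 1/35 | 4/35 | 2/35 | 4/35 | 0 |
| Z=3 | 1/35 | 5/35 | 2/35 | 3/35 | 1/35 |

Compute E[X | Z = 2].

62/11

P(Z = 2) = 11/35.
Σ X·P over the event = 2·(1/35) + 3·(4/35) + 6·(2/35) + 9·(4/35) = 62/35.
E[X | Z = 2] = (62/35) / (11/35) = 62/11.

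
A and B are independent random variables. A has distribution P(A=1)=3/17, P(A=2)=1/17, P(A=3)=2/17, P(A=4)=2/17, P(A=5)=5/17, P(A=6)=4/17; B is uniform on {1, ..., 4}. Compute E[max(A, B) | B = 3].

75/17

P(B = 3) = 1/4.
Summing max(A,B)·P(x,y) over outcomes with B = 3 gives 75/68.
E[max(A, B) | B = 3] = (75/68) / (1/4) = 75/17.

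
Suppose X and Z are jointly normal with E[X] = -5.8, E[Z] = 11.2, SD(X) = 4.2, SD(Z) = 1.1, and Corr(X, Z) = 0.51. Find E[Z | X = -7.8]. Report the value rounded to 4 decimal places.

E[Z | X=x] = μ_Z + ρ(σ_Z/σ_X)(x − μ_X) for jointly normal variables.
E[Z | X=-7.8] = 11.2 + (0.51)·(1.1/4.2)·(-7.8 − (-5.8)) = 11.2 + (0.13357)·(-2) = 10.9329.

10.9329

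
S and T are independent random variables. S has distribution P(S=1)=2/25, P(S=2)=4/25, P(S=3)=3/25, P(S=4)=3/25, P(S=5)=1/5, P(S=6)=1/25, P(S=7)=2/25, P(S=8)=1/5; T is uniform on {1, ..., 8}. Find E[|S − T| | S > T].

278/91

P(S > T) = 91/200.
Summing |S−T|·P(x,y) over outcomes with S > T gives 139/100.
E[|S − T| | S > T] = (139/100) / (91/200) = 278/91.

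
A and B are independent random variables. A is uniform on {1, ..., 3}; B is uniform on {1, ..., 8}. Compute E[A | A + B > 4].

19/9

P(A + B > 4) = 3/4.
Summing A·P(x,y) over outcomes with A + B > 4 gives 19/12.
E[A | A + B > 4] = (19/12) / (3/4) = 19/9.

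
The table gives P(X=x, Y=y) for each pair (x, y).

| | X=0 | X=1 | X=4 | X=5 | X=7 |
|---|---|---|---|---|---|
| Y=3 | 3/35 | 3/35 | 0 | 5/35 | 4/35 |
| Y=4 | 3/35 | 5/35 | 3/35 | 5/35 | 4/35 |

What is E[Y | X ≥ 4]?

25/7

P(X ≥ 4) = 3/5.
Summing Y·P(X=x,Y=y) over the conditioning event gives 15/7.
E[Y | X ≥ 4] = (15/7) / (3/5) = 25/7.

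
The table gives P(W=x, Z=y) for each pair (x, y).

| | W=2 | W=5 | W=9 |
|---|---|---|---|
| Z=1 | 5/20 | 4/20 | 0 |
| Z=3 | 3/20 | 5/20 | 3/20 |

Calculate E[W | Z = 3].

P(Z = 3) = 11/20.
Σ W·P over the event = 2·(3/20) + 5·(5/20) + 9·(3/20) = 29/10.
E[W | Z = 3] = (29/10) / (11/20) = 58/11.

58/11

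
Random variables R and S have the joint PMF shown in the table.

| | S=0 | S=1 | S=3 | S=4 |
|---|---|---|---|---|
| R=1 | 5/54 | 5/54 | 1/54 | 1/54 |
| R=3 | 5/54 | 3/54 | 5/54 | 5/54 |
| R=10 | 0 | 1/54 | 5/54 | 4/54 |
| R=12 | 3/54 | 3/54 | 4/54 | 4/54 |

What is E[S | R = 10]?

16/5

P(R = 10) = 5/27.
Summing S·P(R=x,S=y) over the conditioning event gives 16/27.
E[S | R = 10] = (16/27) / (5/27) = 16/5.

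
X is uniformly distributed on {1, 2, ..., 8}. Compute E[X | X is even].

Given X is even, X is equally likely to be any of {2, 4, 6, 8}.
E[X | X is even] = (2 + 4 + 6 + 8) / 4 = 5.

5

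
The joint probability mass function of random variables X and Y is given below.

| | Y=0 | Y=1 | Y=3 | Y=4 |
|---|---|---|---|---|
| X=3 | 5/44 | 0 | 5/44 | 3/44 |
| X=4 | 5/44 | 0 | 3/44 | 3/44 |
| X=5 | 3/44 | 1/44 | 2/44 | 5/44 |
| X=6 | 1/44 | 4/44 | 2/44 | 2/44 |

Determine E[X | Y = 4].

58/13

P(Y = 4) = 13/44.
Σ X·P over the event = 3·(3/44) + 4·(3/44) + 5·(5/44) + 6·(2/44) = 29/22.
E[X | Y = 4] = (29/22) / (13/44) = 58/13.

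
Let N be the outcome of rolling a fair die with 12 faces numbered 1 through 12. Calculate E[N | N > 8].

21/2

Given N > 8, N is equally likely to be any of {9, 10, 11, 12}.
E[N | N > 8] = (9 + 10 + 11 + 12) / 4 = 21/2.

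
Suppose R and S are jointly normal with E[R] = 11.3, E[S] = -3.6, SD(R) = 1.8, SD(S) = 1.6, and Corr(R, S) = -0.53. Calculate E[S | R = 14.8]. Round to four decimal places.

-5.2489

For a bivariate normal, E[S | R=x] = μ_S + ρ·(σ_S/σ_R)·(x − μ_R).
E[S | R=14.8] = -3.6 + (-0.53)·(1.6/1.8)·(14.8 − (11.3)) = -3.6 + (-0.47111)·(3.5) = -5.2489.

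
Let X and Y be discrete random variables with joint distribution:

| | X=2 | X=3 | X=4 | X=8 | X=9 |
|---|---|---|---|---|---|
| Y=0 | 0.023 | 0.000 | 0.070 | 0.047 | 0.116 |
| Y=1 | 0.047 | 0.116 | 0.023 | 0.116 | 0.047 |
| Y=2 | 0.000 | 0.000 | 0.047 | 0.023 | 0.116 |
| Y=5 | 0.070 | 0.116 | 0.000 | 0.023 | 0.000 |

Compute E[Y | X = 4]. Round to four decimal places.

0.8357

P(X = 4) = 0.140.
Σ Y·P over the event = 0·(0.070) + 1·(0.023) + 2·(0.047) = 0.117.
E[Y | X = 4] = (0.117) / (0.140) = 0.8357.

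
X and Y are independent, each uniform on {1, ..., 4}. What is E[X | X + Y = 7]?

7/2

Outcomes with X + Y = 7: (3,4), (4,3), each with probability 1/16.
E[X | X + Y = 7] = (3 + 4) / 2 = 7/2.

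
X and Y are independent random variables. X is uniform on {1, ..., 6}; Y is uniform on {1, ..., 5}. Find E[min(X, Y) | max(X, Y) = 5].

25/9

P(max(X, Y) = 5) = 3/10.
Summing min(X,Y)·P(x,y) over outcomes with max(X, Y) = 5 gives 5/6.
E[min(X, Y) | max(X, Y) = 5] = (5/6) / (3/10) = 25/9.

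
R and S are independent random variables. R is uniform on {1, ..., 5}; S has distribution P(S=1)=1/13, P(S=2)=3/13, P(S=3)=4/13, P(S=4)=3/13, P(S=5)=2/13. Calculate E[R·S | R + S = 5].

58/11

P(R + S = 5) = 11/65.
Summing RS·P(x,y) over outcomes with R + S = 5 gives 58/65.
E[R·S | R + S = 5] = (58/65) / (11/65) = 58/11.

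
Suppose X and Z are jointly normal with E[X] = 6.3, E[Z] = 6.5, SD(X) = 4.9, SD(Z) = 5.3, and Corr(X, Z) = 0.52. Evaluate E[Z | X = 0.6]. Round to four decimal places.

3.2940

E[Z | X=x] = μ_Z + ρ(σ_Z/σ_X)(x − μ_X) for jointly normal variables.
E[Z | X=0.6] = 6.5 + (0.52)·(5.3/4.9)·(0.6 − (6.3)) = 6.5 + (0.56245)·(-5.7) = 3.2940.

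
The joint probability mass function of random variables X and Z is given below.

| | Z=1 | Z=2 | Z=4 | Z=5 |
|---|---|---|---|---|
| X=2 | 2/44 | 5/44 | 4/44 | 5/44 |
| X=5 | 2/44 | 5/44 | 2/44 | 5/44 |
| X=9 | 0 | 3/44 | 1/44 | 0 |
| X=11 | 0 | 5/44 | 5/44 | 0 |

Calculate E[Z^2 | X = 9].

P(X = 9) = 1/11.
Summing Z^2·P(X=x,Z=y) over the conditioning event gives 7/11.
E[Z^2 | X = 9] = (7/11) / (1/11) = 7.

7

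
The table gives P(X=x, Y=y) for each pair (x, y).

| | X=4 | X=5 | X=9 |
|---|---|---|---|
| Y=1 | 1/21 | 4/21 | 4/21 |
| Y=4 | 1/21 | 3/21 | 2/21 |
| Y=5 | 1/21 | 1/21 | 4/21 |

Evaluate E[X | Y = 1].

20/3

P(Y = 1) = 3/7.
Σ X·P over the event = 4·(1/21) + 5·(4/21) + 9·(4/21) = 20/7.
E[X | Y = 1] = (20/7) / (3/7) = 20/3.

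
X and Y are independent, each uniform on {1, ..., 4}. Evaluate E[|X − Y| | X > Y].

Outcomes with X > Y: (2,1), (3,1), (3,2), (4,1), (4,2), (4,3), each with probability 1/16.
E[|X − Y| | X > Y] = (1 + 2 + 1 + 3 + 2 + 1) / 6 = 5/3.

5/3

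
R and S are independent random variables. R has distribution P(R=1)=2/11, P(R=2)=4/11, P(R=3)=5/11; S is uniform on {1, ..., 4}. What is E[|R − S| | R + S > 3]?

P(R + S > 3) = 9/11.
Summing |R−S|·P(x,y) over outcomes with R + S > 3 gives 21/22.
E[|R − S| | R + S > 3] = (21/22) / (9/11) = 7/6.

7/6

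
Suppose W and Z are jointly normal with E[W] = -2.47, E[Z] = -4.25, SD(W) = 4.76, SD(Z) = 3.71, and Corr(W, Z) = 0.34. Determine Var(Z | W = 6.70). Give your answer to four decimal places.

For a bivariate normal, Var(Z | W=x) = σ_Z²(1 − ρ²).
Var(Z | W=6.70) = (3.71)²·(1 − (0.34)²) = 13.7641·0.8844 = 12.1730.

12.1730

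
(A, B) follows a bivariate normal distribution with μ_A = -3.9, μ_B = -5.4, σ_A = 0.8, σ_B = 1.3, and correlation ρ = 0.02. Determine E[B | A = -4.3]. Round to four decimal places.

-5.4130

E[B | A=x] = μ_B + ρ(σ_B/σ_A)(x − μ_A) for jointly normal variables.
E[B | A=-4.3] = -5.4 + (0.02)·(1.3/0.8)·(-4.3 − (-3.9)) = -5.4 + (0.0325)·(-0.4) = -5.4130.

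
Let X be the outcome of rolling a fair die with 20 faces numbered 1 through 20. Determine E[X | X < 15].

15/2

P(X < 15) = 7/10.
E[X | X < 15] = (21/4) / (7/10) = 15/2.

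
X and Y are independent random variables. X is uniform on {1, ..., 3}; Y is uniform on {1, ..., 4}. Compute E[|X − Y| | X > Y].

P(X > Y) = 1/4.
Summing |X−Y|·P(x,y) over outcomes with X > Y gives 1/3.
E[|X − Y| | X > Y] = (1/3) / (1/4) = 4/3.

4/3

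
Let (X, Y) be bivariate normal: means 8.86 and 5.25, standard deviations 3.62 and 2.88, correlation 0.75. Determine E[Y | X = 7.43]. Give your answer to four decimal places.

4.3967

The regression of Y on X has slope ρ·σ_Y/σ_X and passes through (μ_X, μ_Y).
E[Y | X=7.43] = 5.25 + (0.75)·(2.88/3.62)·(7.43 − (8.86)) = 5.25 + (0.59669)·(-1.43) = 4.3967.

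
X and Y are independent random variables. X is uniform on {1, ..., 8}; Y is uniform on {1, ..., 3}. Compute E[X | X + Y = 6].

4

Outcomes with X + Y = 6: (3,3), (4,2), (5,1), each with probability 1/24.
E[X | X + Y = 6] = (3 + 4 + 5) / 3 = 4.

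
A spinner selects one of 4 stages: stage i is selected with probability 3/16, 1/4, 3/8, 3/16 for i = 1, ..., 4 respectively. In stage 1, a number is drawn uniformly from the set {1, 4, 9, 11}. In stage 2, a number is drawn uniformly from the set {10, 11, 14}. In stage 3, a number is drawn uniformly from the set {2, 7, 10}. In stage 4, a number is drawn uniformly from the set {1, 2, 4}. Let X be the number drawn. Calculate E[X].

E[X | stage 1] = (1+4+9+11)/4 = 25/4.
E[X | stage 2] = (10+11+14)/3 = 35/3.
E[X | stage 3] = (2+7+10)/3 = 19/3.
E[X | stage 4] = (1+2+4)/3 = 7/3.
E[X] = (3/16)·(25/4) + (1/4)·(35/3) + (3/8)·(19/3) + (3/16)·(7/3) = 1325/192.

1325/192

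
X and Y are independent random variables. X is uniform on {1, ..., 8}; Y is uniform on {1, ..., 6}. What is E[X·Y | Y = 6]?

27

Outcomes with Y = 6: (1,6), (2,6), (3,6), (4,6), (5,6), (6,6), (7,6), (8,6), each with probability 1/48.
E[X·Y | Y = 6] = (6 + 12 + 18 + 24 + 30 + 36 + 42 + 48) / 8 = 27.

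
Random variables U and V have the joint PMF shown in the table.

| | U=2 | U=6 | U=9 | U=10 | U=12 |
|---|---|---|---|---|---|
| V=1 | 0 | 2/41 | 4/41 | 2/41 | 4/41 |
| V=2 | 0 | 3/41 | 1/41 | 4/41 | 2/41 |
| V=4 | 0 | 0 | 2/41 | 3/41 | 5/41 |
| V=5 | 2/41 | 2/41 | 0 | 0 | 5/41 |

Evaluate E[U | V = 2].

P(V = 2) = 10/41.
Σ U·P over the event = 6·(3/41) + 9·(1/41) + 10·(4/41) + 12·(2/41) = 91/41.
E[U | V = 2] = (91/41) / (10/41) = 91/10.

91/10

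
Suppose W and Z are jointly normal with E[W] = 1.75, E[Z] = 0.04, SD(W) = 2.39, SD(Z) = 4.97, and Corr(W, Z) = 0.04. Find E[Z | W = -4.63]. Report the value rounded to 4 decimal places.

The regression of Z on W has slope ρ·σ_Z/σ_W and passes through (μ_W, μ_Z).
E[Z | W=-4.63] = 0.04 + (0.04)·(4.97/2.39)·(-4.63 − (1.75)) = 0.04 + (0.08318)·(-6.38) = -0.4907.

-0.4907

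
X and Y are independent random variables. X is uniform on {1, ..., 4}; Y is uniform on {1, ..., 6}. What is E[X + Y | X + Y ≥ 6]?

52/7

P(X + Y ≥ 6) = 7/12.
Summing (X+Y)·P(x,y) over outcomes with X + Y ≥ 6 gives 13/3.
E[X + Y | X + Y ≥ 6] = (13/3) / (7/12) = 52/7.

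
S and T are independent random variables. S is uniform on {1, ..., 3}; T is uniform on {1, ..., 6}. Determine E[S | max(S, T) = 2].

Outcomes with max(S, T) = 2: (1,2), (2,1), (2,2), each with probability 1/18.
E[S | max(S, T) = 2] = (1 + 2 + 2) / 3 = 5/3.

5/3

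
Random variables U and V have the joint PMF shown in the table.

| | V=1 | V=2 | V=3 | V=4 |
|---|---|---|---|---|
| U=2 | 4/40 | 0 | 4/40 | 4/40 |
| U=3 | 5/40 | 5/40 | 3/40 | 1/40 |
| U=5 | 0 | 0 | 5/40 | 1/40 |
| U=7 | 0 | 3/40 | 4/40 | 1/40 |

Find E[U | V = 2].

P(V = 2) = 1/5.
Σ U·P over the event = 3·(5/40) + 7·(3/40) = 9/10.
E[U | V = 2] = (9/10) / (1/5) = 9/2.

9/2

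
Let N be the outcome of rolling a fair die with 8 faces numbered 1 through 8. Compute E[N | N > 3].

Given N > 3, N is equally likely to be any of {4, 5, 6, 7, 8}.
E[N | N > 3] = (4 + 5 + 6 + 7 + 8) / 5 = 6.

6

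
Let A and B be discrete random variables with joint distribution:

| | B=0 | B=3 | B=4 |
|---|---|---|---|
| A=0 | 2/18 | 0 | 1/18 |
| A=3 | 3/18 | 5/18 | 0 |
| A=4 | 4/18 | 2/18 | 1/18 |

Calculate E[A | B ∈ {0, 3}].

3

P(B ∈ {0, 3}) = 8/9.
Σ A·P over the event = 0·(2/18) + 3·(3/18) + 3·(5/18) + 4·(4/18) + 4·(2/18) = 8/3.
E[A | B ∈ {0, 3}] = (8/3) / (8/9) = 3.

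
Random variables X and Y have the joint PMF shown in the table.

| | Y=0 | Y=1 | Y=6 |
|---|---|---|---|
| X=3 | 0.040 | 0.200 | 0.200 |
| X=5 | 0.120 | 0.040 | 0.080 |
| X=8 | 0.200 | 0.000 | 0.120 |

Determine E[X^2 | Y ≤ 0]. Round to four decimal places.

P(Y ≤ 0) = 0.360.
Σ X^2·P over the event = 9·(0.040) + 25·(0.120) + 64·(0.200) = 16.160.
E[X^2 | Y ≤ 0] = (16.160) / (0.360) = 44.8889.

44.8889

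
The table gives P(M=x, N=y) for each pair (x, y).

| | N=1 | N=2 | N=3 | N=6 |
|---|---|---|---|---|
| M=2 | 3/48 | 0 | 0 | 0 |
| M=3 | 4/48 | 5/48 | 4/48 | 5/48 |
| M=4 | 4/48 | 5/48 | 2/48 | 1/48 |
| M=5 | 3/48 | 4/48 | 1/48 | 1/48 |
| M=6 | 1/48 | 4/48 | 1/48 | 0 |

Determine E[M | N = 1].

11/3

P(N = 1) = 5/16.
Σ M·P over the event = 2·(3/48) + 3·(4/48) + 4·(4/48) + 5·(3/48) + 6·(1/48) = 55/48.
E[M | N = 1] = (55/48) / (5/16) = 11/3.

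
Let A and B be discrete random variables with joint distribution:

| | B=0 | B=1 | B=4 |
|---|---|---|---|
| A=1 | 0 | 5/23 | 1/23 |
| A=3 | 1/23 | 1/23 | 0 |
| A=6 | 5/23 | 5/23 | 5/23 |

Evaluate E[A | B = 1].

P(B = 1) = 11/23.
Summing A·P(A=x,B=y) over the conditioning event gives 38/23.
E[A | B = 1] = (38/23) / (11/23) = 38/11.

38/11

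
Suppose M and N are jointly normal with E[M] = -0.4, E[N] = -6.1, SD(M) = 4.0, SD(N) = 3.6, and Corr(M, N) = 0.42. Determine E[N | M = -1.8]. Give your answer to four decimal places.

The regression of N on M has slope ρ·σ_N/σ_M and passes through (μ_M, μ_N).
E[N | M=-1.8] = -6.1 + (0.42)·(3.6/4.0)·(-1.8 − (-0.4)) = -6.1 + (0.378)·(-1.4) = -6.6292.

-6.6292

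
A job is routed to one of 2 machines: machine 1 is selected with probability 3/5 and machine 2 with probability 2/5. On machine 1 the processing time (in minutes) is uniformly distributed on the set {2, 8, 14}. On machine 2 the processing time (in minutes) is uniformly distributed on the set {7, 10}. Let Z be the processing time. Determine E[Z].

41/5

E[Z | machine 1] = (2+8+14)/3 = 8.
E[Z | machine 2] = (7+10)/2 = 17/2.
E[Z] = (3/5)·(8) + (2/5)·(17/2) = 41/5.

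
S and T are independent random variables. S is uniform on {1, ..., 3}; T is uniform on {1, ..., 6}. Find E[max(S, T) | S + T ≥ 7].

P(S + T ≥ 7) = 1/3.
Summing max(S,T)·P(x,y) over outcomes with S + T ≥ 7 gives 16/9.
E[max(S, T) | S + T ≥ 7] = (16/9) / (1/3) = 16/3.

16/3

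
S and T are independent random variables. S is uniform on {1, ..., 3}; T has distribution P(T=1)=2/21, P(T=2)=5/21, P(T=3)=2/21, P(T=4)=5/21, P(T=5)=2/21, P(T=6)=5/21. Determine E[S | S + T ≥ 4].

115/54

P(S + T ≥ 4) = 6/7.
Summing S·P(x,y) over outcomes with S + T ≥ 4 gives 115/63.
E[S | S + T ≥ 4] = (115/63) / (6/7) = 115/54.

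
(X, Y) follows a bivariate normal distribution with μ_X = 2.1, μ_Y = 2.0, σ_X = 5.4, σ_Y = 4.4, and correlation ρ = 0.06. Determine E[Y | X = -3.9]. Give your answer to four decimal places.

1.7067

For a bivariate normal, E[Y | X=x] = μ_Y + ρ·(σ_Y/σ_X)·(x − μ_X).
E[Y | X=-3.9] = 2.0 + (0.06)·(4.4/5.4)·(-3.9 − (2.1)) = 2.0 + (0.048889)·(-6) = 1.7067.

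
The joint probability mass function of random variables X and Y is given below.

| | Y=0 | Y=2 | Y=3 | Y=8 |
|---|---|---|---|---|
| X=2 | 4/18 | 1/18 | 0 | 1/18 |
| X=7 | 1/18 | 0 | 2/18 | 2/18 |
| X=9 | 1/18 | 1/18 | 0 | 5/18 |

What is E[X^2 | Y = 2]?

P(Y = 2) = 1/9.
Σ X^2·P over the event = 4·(1/18) + 81·(1/18) = 85/18.
E[X^2 | Y = 2] = (85/18) / (1/9) = 85/2.

85/2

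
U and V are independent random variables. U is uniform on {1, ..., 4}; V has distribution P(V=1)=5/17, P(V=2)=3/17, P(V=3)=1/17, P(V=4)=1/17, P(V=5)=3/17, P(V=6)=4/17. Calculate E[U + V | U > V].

P(U > V) = 11/34.
Summing (U+V)·P(x,y) over outcomes with U > V gives 25/17.
E[U + V | U > V] = (25/17) / (11/34) = 50/11.

50/11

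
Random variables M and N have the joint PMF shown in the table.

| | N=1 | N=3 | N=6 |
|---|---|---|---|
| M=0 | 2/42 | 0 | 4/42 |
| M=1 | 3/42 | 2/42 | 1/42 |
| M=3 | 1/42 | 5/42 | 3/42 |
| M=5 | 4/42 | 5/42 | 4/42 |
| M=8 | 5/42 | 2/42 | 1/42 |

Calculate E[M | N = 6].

38/13

P(N = 6) = 13/42.
Σ M·P over the event = 0·(4/42) + 1·(1/42) + 3·(3/42) + 5·(4/42) + 8·(1/42) = 19/21.
E[M | N = 6] = (19/21) / (13/42) = 38/13.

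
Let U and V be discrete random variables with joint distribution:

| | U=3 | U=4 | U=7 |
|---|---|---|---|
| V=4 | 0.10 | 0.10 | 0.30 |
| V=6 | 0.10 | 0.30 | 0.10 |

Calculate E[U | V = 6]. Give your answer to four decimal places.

4.4000

P(V = 6) = 0.50.
Σ U·P over the event = 3·(0.10) + 4·(0.30) + 7·(0.10) = 2.20.
E[U | V = 6] = (2.20) / (0.50) = 4.4000.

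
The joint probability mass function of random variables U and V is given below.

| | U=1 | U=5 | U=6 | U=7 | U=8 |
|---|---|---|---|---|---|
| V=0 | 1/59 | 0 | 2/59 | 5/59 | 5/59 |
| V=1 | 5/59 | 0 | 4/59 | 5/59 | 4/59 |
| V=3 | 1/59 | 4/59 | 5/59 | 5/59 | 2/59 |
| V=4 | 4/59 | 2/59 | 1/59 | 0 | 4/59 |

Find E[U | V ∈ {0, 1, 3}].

P(V ∈ {0, 1, 3}) = 48/59.
Summing U·P(U=x,V=y) over the conditioning event gives 286/59.
E[U | V ∈ {0, 1, 3}] = (286/59) / (48/59) = 143/24.

143/24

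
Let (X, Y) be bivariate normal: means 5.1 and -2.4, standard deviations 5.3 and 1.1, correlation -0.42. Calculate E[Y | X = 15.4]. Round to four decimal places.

-3.2978

The regression of Y on X has slope ρ·σ_Y/σ_X and passes through (μ_X, μ_Y).
E[Y | X=15.4] = -2.4 + (-0.42)·(1.1/5.3)·(15.4 − (5.1)) = -2.4 + (-0.0871698)·(10.3) = -3.2978.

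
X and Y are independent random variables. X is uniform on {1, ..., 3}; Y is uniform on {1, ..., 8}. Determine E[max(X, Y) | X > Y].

8/3

Outcomes with X > Y: (2,1), (3,1), (3,2), each with probability 1/24.
E[max(X, Y) | X > Y] = (2 + 3 + 3) / 3 = 8/3.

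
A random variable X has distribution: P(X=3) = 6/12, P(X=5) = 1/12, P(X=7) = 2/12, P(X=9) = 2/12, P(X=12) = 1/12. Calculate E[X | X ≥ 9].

10

P(X ≥ 9) = 1/4.
Σ over the event: 9·1/6 + 12·1/12 = 5/2.
E[X | X ≥ 9] = (5/2) / (1/4) = 10.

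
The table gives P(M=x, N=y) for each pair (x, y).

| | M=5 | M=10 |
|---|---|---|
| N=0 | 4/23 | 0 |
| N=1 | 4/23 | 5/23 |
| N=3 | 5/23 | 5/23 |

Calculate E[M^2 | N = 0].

25

P(N = 0) = 4/23.
Σ M^2·P over the event = 25·(4/23) = 100/23.
E[M^2 | N = 0] = (100/23) / (4/23) = 25.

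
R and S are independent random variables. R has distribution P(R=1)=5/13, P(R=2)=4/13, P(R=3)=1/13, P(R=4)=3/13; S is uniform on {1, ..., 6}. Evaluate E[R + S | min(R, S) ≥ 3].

P(min(R, S) ≥ 3) = 8/39.
Summing (R+S)·P(x,y) over outcomes with min(R, S) ≥ 3 gives 22/13.
E[R + S | min(R, S) ≥ 3] = (22/13) / (8/39) = 33/4.

33/4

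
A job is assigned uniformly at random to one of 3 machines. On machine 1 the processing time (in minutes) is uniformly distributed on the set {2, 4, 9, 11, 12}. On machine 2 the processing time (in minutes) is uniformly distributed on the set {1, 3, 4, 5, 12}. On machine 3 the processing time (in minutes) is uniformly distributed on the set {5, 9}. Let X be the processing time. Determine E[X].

98/15

E[X | machine 1] = (2+4+9+11+12)/5 = 38/5.
E[X | machine 2] = (1+3+4+5+12)/5 = 5.
E[X | machine 3] = (5+9)/2 = 7.
E[X] = (1/3)·(38/5) + (1/3)·(5) + (1/3)·(7) = 98/15.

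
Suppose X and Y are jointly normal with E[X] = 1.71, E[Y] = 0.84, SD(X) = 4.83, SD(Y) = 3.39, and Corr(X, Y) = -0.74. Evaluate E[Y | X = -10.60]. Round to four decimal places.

7.2336

For a bivariate normal, E[Y | X=x] = μ_Y + ρ·(σ_Y/σ_X)·(x − μ_X).
E[Y | X=-10.60] = 0.84 + (-0.74)·(3.39/4.83)·(-10.60 − (1.71)) = 0.84 + (-0.51938)·(-12.31) = 7.2336.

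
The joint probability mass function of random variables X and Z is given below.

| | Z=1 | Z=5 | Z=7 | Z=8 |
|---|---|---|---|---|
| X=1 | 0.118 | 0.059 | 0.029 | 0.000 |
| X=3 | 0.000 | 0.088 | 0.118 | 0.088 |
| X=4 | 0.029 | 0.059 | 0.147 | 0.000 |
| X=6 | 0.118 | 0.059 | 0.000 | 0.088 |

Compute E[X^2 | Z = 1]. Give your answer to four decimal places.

P(Z = 1) = 0.265.
Summing X^2·P(X=x,Z=y) over the conditioning event gives 4.830.
E[X^2 | Z = 1] = (4.830) / (0.265) = 18.2264.

18.2264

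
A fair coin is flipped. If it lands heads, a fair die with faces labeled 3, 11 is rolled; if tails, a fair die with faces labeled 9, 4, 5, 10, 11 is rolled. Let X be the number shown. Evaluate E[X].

37/5

E[X | heads] = (3+11)/2 = 7.
E[X | tails] = (9+4+5+10+11)/5 = 39/5.
E[X] = (1/2)·(7) + (1/2)·(39/5) = 37/5.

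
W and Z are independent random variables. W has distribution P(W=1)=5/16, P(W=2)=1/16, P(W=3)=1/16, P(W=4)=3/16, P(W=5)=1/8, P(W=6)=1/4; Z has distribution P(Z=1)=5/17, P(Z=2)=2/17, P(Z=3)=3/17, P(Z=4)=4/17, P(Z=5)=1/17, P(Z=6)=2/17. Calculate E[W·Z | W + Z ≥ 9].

1578/65

P(W + Z ≥ 9) = 65/272.
Summing WZ·P(x,y) over outcomes with W + Z ≥ 9 gives 789/136.
E[W·Z | W + Z ≥ 9] = (789/136) / (65/272) = 1578/65.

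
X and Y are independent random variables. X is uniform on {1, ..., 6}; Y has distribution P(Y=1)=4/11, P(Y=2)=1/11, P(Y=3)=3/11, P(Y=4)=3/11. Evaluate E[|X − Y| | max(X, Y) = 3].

P(max(X, Y) = 3) = 7/33.
Summing |X−Y|·P(x,y) over outcomes with max(X, Y) = 3 gives 3/11.
E[|X − Y| | max(X, Y) = 3] = (3/11) / (7/33) = 9/7.

9/7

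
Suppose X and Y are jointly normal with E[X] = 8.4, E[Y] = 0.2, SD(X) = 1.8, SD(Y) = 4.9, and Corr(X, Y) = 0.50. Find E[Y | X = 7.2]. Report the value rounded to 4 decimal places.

-1.4333

E[Y | X=x] = μ_Y + ρ(σ_Y/σ_X)(x − μ_X) for jointly normal variables.
E[Y | X=7.2] = 0.2 + (0.50)·(4.9/1.8)·(7.2 − (8.4)) = 0.2 + (1.3611)·(-1.2) = -1.4333.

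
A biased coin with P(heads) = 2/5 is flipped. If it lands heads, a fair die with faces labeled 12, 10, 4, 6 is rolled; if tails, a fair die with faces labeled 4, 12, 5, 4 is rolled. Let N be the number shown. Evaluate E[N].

E[N | heads] = (12+10+4+6)/4 = 8.
E[N | tails] = (4+12+5+4)/4 = 25/4.
By the law of total expectation,
E[N] = (2/5)·(8) + (3/5)·(25/4) = 139/20.

139/20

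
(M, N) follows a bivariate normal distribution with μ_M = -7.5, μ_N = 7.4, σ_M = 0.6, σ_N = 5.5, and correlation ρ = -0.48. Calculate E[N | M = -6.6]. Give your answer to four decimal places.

3.4400

The regression of N on M has slope ρ·σ_N/σ_M and passes through (μ_M, μ_N).
E[N | M=-6.6] = 7.4 + (-0.48)·(5.5/0.6)·(-6.6 − (-7.5)) = 7.4 + (-4.4)·(0.9) = 3.4400.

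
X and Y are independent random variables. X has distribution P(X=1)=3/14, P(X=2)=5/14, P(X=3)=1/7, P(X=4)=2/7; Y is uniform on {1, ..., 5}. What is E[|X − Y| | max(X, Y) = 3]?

17/14

P(max(X, Y) = 3) = 1/5.
Summing |X−Y|·P(x,y) over outcomes with max(X, Y) = 3 gives 17/70.
E[|X − Y| | max(X, Y) = 3] = (17/70) / (1/5) = 17/14.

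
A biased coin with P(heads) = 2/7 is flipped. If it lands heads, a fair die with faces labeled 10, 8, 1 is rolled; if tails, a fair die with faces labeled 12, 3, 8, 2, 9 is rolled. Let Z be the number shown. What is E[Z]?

E[Z | heads] = (10+8+1)/3 = 19/3.
E[Z | tails] = (12+3+8+2+9)/5 = 34/5.
E[Z] = (2/7)·(19/3) + (5/7)·(34/5) = 20/3.

20/3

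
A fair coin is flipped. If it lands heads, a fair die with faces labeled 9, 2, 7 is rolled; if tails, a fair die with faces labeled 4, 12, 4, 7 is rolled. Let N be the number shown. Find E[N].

51/8

E[N | heads] = (9+2+7)/3 = 6.
E[N | tails] = (4+12+4+7)/4 = 27/4.
E[N] = (1/2)·(6) + (1/2)·(27/4) = 51/8.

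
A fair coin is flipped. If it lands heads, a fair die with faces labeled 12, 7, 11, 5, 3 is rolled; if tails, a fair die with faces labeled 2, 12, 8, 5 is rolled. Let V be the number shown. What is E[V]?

287/40

E[V | heads] = (12+7+11+5+3)/5 = 38/5.
E[V | tails] = (2+12+8+5)/4 = 27/4.
By the law of total expectation,
E[V] = (1/2)·(38/5) + (1/2)·(27/4) = 287/40.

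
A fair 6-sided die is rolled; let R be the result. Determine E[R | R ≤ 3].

Given R ≤ 3, R is equally likely to be any of {1, 2, 3}.
E[R | R ≤ 3] = (1 + 2 + 3) / 3 = 2.

2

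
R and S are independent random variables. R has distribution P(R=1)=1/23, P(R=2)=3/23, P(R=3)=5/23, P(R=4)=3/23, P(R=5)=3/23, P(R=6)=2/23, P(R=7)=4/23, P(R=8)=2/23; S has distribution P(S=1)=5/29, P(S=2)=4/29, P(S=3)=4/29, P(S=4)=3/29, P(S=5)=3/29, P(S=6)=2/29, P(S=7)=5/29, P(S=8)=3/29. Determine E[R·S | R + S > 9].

9315/278

P(R + S > 9) = 278/667.
Summing RS·P(x,y) over outcomes with R + S > 9 gives 405/29.
E[R·S | R + S > 9] = (405/29) / (278/667) = 9315/278.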